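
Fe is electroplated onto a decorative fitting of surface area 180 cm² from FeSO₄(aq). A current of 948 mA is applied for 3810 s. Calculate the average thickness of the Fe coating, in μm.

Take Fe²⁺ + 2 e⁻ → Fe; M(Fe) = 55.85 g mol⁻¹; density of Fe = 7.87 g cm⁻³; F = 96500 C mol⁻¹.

Q = I·t = 0.9480 × 3810.0 = 3612 C; n(e⁻) = 0.03743 mol.
n(Fe) = n(e⁻)/2 = 0.01871 mol, so m = 0.01871 × 55.85 = 1.045 g.
Volume = m/ρ = 1.045 / 7.87 = 0.1328 cm³.
Thickness = V/A = 0.1328 / 180 = 7.38 × 10⁻⁴ cm = 7.38 μm.

7.38 μm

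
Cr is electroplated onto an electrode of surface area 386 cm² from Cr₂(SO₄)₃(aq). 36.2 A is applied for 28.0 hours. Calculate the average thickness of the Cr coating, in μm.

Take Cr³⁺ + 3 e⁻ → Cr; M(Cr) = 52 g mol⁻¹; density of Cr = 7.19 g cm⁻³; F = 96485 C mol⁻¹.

2360 μm

Q = I·t = 36.20 × 100800 = 3649000 C; n(e⁻) = 37.82 mol.
n(Cr) = n(e⁻)/3 = 12.61 mol, so m = 12.61 × 52 = 655.5 g.
Volume = m/ρ = 655.5 / 7.19 = 91.17 cm³.
Thickness = V/A = 91.17 / 386 = 0.236 cm = 2360 μm.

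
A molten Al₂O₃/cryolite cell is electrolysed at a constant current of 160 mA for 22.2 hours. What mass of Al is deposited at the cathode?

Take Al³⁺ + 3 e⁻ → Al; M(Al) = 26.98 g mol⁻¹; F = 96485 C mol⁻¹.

1.19 g

Q = I·t = 0.1600 A × 79920 s = 12790 C.
n(e⁻) = Q/F = 12790 / 96485 = 0.1325 mol.
Al³⁺ + 3 e⁻ → Al, so n(Al) = n(e⁻)/3 = 0.04418 mol.
m = n·M = 0.04418 × 26.98 = 1.19 g.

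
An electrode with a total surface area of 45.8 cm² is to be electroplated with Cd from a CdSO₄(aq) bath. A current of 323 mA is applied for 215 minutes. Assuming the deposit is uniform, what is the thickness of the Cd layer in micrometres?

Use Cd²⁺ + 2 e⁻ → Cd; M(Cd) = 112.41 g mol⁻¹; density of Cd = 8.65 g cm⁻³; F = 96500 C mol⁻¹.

61.3 μm

Q = I·t = 0.3230 × 12900 = 4167 C; n(e⁻) = 0.04318 mol.
n(Cd) = n(e⁻)/2 = 0.02159 mol, so m = 0.02159 × 112.41 = 2.427 g.
Volume = m/ρ = 2.427 / 8.65 = 0.2806 cm³.
Thickness = V/A = 0.2806 / 45.8 = 0.00613 cm = 61.3 μm.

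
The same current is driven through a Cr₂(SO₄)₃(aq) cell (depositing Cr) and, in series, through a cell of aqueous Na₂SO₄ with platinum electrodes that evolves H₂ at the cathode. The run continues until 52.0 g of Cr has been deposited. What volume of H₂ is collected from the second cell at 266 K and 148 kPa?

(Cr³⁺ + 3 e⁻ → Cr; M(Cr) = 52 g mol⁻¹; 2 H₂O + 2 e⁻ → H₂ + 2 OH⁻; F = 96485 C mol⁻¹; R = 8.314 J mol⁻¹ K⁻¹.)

22.4 L

n(Cr) = 52.0 / 52 = 1.000 mol, so n(e⁻) = 3 × 1.000 = 3.000 mol.
The cells are in series, so the same 3.000 mol of electrons passes through the second cell.
2 H₂O + 2 e⁻ → H₂ + 2 OH⁻ — 2 mol e⁻ per mol H₂, so n(H₂) = 3.000/2 = 1.500 mol.
V = nRT/P = (1.500 × 8.314 × 266) / (148 × 10³) = 0.0224 m³ = 22.4 L.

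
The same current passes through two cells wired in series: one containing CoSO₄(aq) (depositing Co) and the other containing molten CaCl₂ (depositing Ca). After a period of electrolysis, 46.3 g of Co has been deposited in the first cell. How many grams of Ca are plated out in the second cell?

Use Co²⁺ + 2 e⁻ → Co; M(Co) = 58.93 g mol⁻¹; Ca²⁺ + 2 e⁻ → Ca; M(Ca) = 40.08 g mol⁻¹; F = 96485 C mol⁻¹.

n(Co) = 46.3 / 58.93 = 0.7857 mol.
Since Co²⁺ + 2 e⁻ → Co, n(e⁻) passed = 2 × 0.7857 = 1.571 mol.
Cells in series carry the same charge, so the same 1.571 mol of electrons passes through cell 2.
Ca²⁺ + 2 e⁻ → Ca, so n(Ca) = 1.571 / 2 = 0.7857 mol.
m(Ca) = 0.7857 × 40.08 = 31.5 g.

31.5 g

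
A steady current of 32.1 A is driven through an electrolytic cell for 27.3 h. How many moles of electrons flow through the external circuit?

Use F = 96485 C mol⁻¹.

Q = I·t = 32.10 A × 98280 s = 3155000 C.
n(e⁻) = Q/F = 3155000 / 96485 = 32.7 mol.

32.7 mol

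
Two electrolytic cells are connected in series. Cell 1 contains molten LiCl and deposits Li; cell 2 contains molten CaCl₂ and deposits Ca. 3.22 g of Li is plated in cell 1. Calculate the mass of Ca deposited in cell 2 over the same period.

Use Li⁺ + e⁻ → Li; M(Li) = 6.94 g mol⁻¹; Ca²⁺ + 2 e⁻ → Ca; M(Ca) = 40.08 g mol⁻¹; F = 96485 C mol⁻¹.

9.30 g

n(Li) = 3.22 / 6.94 = 0.4640 mol.
Since Li⁺ + e⁻ → Li, n(e⁻) passed = 1 × 0.4640 = 0.4640 mol.
Cells in series carry the same charge, so the same 0.4640 mol of electrons passes through cell 2.
Ca²⁺ + 2 e⁻ → Ca, so n(Ca) = 0.4640 / 2 = 0.2320 mol.
m(Ca) = 0.2320 × 40.08 = 9.30 g.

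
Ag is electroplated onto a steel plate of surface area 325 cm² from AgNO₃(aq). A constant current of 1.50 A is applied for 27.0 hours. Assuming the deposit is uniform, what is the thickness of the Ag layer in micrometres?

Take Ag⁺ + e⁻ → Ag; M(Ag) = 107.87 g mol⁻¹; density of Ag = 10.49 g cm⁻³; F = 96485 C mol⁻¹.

Q = I·t = 1.500 × 97200 = 145800 C; n(e⁻) = 1.511 mol.
n(Ag) = n(e⁻)/1 = 1.511 mol, so m = 1.511 × 107.87 = 163.0 g.
Volume = m/ρ = 163.0 / 10.49 = 15.54 cm³.
Thickness = V/A = 15.54 / 325 = 0.0478 cm = 478 μm.

478 μm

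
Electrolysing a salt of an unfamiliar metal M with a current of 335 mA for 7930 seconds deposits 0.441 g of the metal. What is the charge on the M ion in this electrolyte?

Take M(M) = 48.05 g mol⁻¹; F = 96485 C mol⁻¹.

+3

Q = I·t = 0.3350 A × 7930.0 s = 2657 C, so n(e⁻) = 2657/96485 = 0.02753 mol.
n(M) deposited = 0.441 / 48.05 = 0.009178 mol.
Electrons per atom = n(e⁻)/n(M) = 0.02753 / 0.009178 = 3.00 ≈ 3, so the ion is M³⁺.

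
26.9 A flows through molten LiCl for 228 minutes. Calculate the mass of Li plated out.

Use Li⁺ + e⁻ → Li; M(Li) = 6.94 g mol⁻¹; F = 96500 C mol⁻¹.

26.5 g

Q = I·t = 26.90 A × 13680 s = 368000 C.
n(e⁻) = Q/F = 368000 / 96500 = 3.813 mol.
Li⁺ + e⁻ → Li, so n(Li) = n(e⁻)/1 = 3.813 mol.
m = n·M = 3.813 × 6.94 = 26.5 g.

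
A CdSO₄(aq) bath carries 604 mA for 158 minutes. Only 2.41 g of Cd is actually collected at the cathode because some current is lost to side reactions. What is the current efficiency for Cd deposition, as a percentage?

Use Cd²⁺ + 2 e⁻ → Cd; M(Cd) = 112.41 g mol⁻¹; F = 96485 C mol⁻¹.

72.3 %

Q = I·t = 0.6040 × 9480.0 = 5726 C; n(e⁻) = 5726/96485 = 0.05935 mol.
Theoretical n(Cd) = n(e⁻)/2 = 0.02967 mol, i.e. m_theo = 0.02967 × 112.41 = 3.335 g.
Efficiency = m_actual / m_theo = 2.41 / 3.335 = 72.3 %.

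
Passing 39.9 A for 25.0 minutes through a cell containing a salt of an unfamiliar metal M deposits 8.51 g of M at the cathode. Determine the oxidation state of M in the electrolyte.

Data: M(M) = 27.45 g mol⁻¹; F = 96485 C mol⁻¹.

Q = I·t = 39.90 A × 1500.0 s = 59850 C, so n(e⁻) = 59850/96485 = 0.6203 mol.
n(M) deposited = 8.51 / 27.45 = 0.3100 mol.
Electrons per atom = n(e⁻)/n(M) = 0.6203 / 0.3100 = 2.00 ≈ 2, so the ion is M²⁺.

+2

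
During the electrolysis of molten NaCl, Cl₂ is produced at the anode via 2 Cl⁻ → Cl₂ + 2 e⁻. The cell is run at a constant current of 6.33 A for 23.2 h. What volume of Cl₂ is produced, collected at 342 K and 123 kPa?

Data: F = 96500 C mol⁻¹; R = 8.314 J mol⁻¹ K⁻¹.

Q = I·t = 6.330 A × 83520 s = 528700 C.
n(e⁻) = Q/F = 528700 / 96500 = 5.479 mol.
2 electrons are transferred per Cl₂ molecule, so n(Cl₂) = 5.479 / 2 = 2.739 mol.
V = nRT/P = (2.739 × 8.314 × 342) / (123 × 10³ Pa) = 0.0633 m³ = 63.3 L.

63.3 L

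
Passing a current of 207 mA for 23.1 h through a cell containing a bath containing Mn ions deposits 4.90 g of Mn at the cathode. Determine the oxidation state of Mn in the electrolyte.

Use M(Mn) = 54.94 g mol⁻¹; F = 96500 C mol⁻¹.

Q = I·t = 0.2070 A × 83160 s = 17210 C, so n(e⁻) = 17210/96500 = 0.1784 mol.
n(Mn) deposited = 4.90 / 54.94 = 0.08919 mol.
Electrons per atom = n(e⁻)/n(Mn) = 0.1784 / 0.08919 = 2.00 ≈ 2, so the ion is Mn²⁺.

+2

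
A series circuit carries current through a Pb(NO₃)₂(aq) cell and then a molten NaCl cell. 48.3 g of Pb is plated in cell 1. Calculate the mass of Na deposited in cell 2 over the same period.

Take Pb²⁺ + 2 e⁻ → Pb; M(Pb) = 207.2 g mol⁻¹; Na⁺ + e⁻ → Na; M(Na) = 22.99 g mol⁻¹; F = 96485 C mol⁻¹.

n(Pb) = 48.3 / 207.2 = 0.2331 mol.
Since Pb²⁺ + 2 e⁻ → Pb, n(e⁻) passed = 2 × 0.2331 = 0.4662 mol.
Cells in series carry the same charge, so the same 0.4662 mol of electrons passes through cell 2.
Na⁺ + e⁻ → Na, so n(Na) = 0.4662 / 1 = 0.4662 mol.
m(Na) = 0.4662 × 22.99 = 10.7 g.

10.7 g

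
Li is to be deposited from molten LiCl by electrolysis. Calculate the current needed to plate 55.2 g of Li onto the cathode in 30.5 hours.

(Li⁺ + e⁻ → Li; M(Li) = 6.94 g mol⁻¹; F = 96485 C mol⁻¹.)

6.99 A

n(Li) = 55.2 / 6.94 = 7.954 mol.
n(e⁻) = 1 × 7.954 = 7.954 mol.
Q = n(e⁻)·F = 7.954 × 96485 = 767400 C.
I = Q/t = 767400 / 109800 s = 6.99 A.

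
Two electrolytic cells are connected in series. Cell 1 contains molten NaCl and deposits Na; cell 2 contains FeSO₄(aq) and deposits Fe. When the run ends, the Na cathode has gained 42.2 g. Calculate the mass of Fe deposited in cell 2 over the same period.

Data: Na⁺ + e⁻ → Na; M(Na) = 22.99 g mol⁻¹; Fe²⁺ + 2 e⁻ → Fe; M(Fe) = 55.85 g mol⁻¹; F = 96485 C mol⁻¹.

51.3 g

n(Na) = 42.2 / 22.99 = 1.836 mol.
Since Na⁺ + e⁻ → Na, n(e⁻) passed = 1 × 1.836 = 1.836 mol.
Cells in series carry the same charge, so the same 1.836 mol of electrons passes through cell 2.
Fe²⁺ + 2 e⁻ → Fe, so n(Fe) = 1.836 / 2 = 0.9178 mol.
m(Fe) = 0.9178 × 55.85 = 51.3 g.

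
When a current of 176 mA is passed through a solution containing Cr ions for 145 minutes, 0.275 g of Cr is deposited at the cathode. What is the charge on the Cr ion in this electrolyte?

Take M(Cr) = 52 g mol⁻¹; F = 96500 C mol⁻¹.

+3

Q = I·t = 0.1760 A × 8700.0 s = 1531 C, so n(e⁻) = 1531/96500 = 0.01587 mol.
n(Cr) deposited = 0.275 / 52 = 0.005288 mol.
Electrons per atom = n(e⁻)/n(Cr) = 0.01587 / 0.005288 = 3.00 ≈ 3, so the ion is Cr³⁺.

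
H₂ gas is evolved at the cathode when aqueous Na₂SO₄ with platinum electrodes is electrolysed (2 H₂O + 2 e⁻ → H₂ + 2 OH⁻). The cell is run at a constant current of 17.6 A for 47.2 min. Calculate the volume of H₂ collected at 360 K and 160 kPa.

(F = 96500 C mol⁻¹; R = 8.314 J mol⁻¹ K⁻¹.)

4.83 L

Q = I·t = 17.60 A × 2832.0 s = 49840 C.
n(e⁻) = Q/F = 49840 / 96500 = 0.5165 mol.
2 electrons are transferred per H₂ molecule, so n(H₂) = 0.5165 / 2 = 0.2583 mol.
V = nRT/P = (0.2583 × 8.314 × 360) / (160 × 10³ Pa) = 0.00483 m³ = 4.83 L.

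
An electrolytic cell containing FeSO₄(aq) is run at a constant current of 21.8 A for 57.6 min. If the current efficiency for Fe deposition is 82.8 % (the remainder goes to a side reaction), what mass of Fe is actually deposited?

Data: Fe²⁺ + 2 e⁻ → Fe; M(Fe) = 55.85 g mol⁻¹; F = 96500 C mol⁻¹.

18.1 g

Q = I·t = 21.80 × 3456.0 = 75340 C.
n(e⁻) = 75340/96500 = 0.7807 mol; theoretically n(Fe) = 0.7807/2 = 0.3904 mol, m_theo = 21.80 g.
At 82.8 % efficiency, m_actual = 0.828 × 21.80 = 18.1 g.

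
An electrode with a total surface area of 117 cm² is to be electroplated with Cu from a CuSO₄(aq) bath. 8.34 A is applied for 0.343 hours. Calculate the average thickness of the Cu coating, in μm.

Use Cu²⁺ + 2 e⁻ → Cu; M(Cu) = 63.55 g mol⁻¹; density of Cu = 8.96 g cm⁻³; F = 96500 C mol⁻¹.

32.3 μm

Q = I·t = 8.340 × 1234.8 = 10300 C; n(e⁻) = 0.1067 mol.
n(Cu) = n(e⁻)/2 = 0.05336 mol, so m = 0.05336 × 63.55 = 3.391 g.
Volume = m/ρ = 3.391 / 8.96 = 0.3785 cm³.
Thickness = V/A = 0.3785 / 117 = 0.00323 cm = 32.3 μm.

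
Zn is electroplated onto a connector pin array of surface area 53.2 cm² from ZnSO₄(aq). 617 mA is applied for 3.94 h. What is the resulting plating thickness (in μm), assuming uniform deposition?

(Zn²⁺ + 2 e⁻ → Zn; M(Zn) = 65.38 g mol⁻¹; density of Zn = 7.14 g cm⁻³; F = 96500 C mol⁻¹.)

Q = I·t = 0.6170 × 14184 = 8752 C; n(e⁻) = 0.09069 mol.
n(Zn) = n(e⁻)/2 = 0.04534 mol, so m = 0.04534 × 65.38 = 2.965 g.
Volume = m/ρ = 2.965 / 7.14 = 0.4152 cm³.
Thickness = V/A = 0.4152 / 53.2 = 0.00780 cm = 78.0 μm.

78.0 μm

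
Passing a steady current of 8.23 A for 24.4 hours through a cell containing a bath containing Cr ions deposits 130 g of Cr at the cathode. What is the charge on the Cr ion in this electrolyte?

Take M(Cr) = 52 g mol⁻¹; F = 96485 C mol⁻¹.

Q = I·t = 8.230 A × 87840 s = 722900 C, so n(e⁻) = 722900/96485 = 7.493 mol.
n(Cr) deposited = 130 / 52 = 2.500 mol.
Electrons per atom = n(e⁻)/n(Cr) = 7.493 / 2.500 = 3.00 ≈ 3, so the ion is Cr³⁺.

+3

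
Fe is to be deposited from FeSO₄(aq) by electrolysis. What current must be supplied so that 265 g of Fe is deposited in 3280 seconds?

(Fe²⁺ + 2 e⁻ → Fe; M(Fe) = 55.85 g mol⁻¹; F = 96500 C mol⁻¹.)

n(Fe) = 265 / 55.85 = 4.745 mol.
n(e⁻) = 2 × 4.745 = 9.490 mol.
Q = n(e⁻)·F = 9.490 × 96500 = 915800 C.
I = Q/t = 915800 / 3280.0 s = 279 A.

279 A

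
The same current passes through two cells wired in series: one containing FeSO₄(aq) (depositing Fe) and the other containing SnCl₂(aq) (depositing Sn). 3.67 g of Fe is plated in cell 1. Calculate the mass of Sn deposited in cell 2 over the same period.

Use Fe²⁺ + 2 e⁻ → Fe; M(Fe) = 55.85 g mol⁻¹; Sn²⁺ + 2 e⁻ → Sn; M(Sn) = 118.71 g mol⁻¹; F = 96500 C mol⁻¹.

7.80 g

n(Fe) = 3.67 / 55.85 = 0.06571 mol.
Since Fe²⁺ + 2 e⁻ → Fe, n(e⁻) passed = 2 × 0.06571 = 0.1314 mol.
Cells in series carry the same charge, so the same 0.1314 mol of electrons passes through cell 2.
Sn²⁺ + 2 e⁻ → Sn, so n(Sn) = 0.1314 / 2 = 0.06571 mol.
m(Sn) = 0.06571 × 118.71 = 7.80 g.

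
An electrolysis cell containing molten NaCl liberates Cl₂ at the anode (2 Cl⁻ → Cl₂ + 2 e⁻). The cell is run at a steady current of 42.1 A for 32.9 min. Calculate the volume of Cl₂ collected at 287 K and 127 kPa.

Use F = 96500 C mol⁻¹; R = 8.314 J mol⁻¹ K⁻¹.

8.09 L

Q = I·t = 42.10 A × 1974.0 s = 83110 C.
n(e⁻) = Q/F = 83110 / 96500 = 0.8612 mol.
2 electrons are transferred per Cl₂ molecule, so n(Cl₂) = 0.8612 / 2 = 0.4306 mol.
V = nRT/P = (0.4306 × 8.314 × 287) / (127 × 10³ Pa) = 0.00809 m³ = 8.09 L.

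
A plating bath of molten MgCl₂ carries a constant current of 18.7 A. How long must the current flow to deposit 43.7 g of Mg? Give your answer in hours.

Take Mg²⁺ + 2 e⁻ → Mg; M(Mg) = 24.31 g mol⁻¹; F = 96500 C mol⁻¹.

n(Mg) = m/M = 43.7 / 24.31 = 1.798 mol.
Each Mg atom requires 2 electrons, so n(e⁻) = 2 × 1.798 = 3.595 mol.
Q = n(e⁻)·F = 3.595 × 96500 = 346900 C.
t = Q/I = 346900 / 18.70 A = 18550 s = 5.15 h.

5.15 h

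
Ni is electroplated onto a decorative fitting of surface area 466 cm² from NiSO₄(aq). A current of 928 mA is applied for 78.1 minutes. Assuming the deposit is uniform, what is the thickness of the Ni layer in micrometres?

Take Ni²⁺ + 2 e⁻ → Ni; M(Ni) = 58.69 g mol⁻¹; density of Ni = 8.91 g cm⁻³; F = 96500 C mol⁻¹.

3.18 μm

Q = I·t = 0.9280 × 4686.0 = 4349 C; n(e⁻) = 0.04506 mol.
n(Ni) = n(e⁻)/2 = 0.02253 mol, so m = 0.02253 × 58.69 = 1.322 g.
Volume = m/ρ = 1.322 / 8.91 = 0.1484 cm³.
Thickness = V/A = 0.1484 / 466 = 3.18 × 10⁻⁴ cm = 3.18 μm.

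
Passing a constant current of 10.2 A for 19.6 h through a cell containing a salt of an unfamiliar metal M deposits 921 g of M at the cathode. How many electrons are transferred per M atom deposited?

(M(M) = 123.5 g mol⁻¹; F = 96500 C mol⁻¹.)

Q = I·t = 10.20 A × 70560 s = 719700 C, so n(e⁻) = 719700/96500 = 7.458 mol.
n(M) deposited = 921 / 123.5 = 7.457 mol.
Electrons per atom = n(e⁻)/n(M) = 7.458 / 7.457 = 1.00 ≈ 1, so the ion is M⁺.

1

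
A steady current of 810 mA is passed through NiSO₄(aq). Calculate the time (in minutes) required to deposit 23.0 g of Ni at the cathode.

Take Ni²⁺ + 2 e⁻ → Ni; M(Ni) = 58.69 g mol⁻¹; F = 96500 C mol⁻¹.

n(Ni) = m/M = 23.0 / 58.69 = 0.3919 mol.
Each Ni atom requires 2 electrons, so n(e⁻) = 2 × 0.3919 = 0.7838 mol.
Q = n(e⁻)·F = 0.7838 × 96500 = 75630 C.
t = Q/I = 75630 / 0.8100 A = 93380 s = 1560 min.

1560 min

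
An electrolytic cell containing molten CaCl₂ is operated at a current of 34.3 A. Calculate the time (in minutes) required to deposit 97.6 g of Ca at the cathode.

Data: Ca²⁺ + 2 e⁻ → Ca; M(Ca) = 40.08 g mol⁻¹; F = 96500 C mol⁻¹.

228 min

n(Ca) = m/M = 97.6 / 40.08 = 2.435 mol.
Each Ca atom requires 2 electrons, so n(e⁻) = 2 × 2.435 = 4.870 mol.
Q = n(e⁻)·F = 4.870 × 96500 = 470000 C.
t = Q/I = 470000 / 34.30 A = 13700 s = 228 min.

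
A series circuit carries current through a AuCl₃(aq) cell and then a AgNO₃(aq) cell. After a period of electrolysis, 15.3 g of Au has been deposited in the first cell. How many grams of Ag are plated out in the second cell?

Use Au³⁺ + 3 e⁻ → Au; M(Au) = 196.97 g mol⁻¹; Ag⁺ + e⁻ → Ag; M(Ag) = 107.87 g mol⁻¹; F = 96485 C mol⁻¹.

25.1 g

n(Au) = 15.3 / 196.97 = 0.07768 mol.
Since Au³⁺ + 3 e⁻ → Au, n(e⁻) passed = 3 × 0.07768 = 0.2330 mol.
Cells in series carry the same charge, so the same 0.2330 mol of electrons passes through cell 2.
Ag⁺ + e⁻ → Ag, so n(Ag) = 0.2330 / 1 = 0.2330 mol.
m(Ag) = 0.2330 × 107.87 = 25.1 g.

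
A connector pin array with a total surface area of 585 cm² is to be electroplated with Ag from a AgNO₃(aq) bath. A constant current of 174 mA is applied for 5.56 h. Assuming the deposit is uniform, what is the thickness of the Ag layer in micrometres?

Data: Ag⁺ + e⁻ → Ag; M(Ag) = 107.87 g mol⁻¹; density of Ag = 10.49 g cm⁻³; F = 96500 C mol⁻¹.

6.34 μm

Q = I·t = 0.1740 × 20016 = 3483 C; n(e⁻) = 0.03609 mol.
n(Ag) = n(e⁻)/1 = 0.03609 mol, so m = 0.03609 × 107.87 = 3.893 g.
Volume = m/ρ = 3.893 / 10.49 = 0.3711 cm³.
Thickness = V/A = 0.3711 / 585 = 6.34 × 10⁻⁴ cm = 6.34 μm.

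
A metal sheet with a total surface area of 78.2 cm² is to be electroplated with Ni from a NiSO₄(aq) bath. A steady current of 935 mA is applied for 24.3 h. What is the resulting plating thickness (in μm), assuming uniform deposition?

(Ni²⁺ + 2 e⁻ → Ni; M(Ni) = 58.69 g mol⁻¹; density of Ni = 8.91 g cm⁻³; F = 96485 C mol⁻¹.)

357 μm

Q = I·t = 0.9350 × 87480 = 81790 C; n(e⁻) = 0.8477 mol.
n(Ni) = n(e⁻)/2 = 0.4239 mol, so m = 0.4239 × 58.69 = 24.88 g.
Volume = m/ρ = 24.88 / 8.91 = 2.792 cm³.
Thickness = V/A = 2.792 / 78.2 = 0.0357 cm = 357 μm.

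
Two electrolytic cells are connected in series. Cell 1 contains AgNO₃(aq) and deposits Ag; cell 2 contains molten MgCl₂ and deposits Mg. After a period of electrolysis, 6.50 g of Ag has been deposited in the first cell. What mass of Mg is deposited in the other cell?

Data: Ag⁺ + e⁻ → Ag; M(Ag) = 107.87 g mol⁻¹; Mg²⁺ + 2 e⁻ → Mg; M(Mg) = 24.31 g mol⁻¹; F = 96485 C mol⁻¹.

0.732 g

n(Ag) = 6.50 / 107.87 = 0.06026 mol.
Since Ag⁺ + e⁻ → Ag, n(e⁻) passed = 1 × 0.06026 = 0.06026 mol.
Cells in series carry the same charge, so the same 0.06026 mol of electrons passes through cell 2.
Mg²⁺ + 2 e⁻ → Mg, so n(Mg) = 0.06026 / 2 = 0.03013 mol.
m(Mg) = 0.03013 × 24.31 = 0.732 g.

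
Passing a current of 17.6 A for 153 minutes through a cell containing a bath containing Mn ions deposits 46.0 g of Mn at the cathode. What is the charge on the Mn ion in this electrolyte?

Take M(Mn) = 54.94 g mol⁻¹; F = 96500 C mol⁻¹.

Q = I·t = 17.60 A × 9180.0 s = 161600 C, so n(e⁻) = 161600/96500 = 1.674 mol.
n(Mn) deposited = 46.0 / 54.94 = 0.8373 mol.
Electrons per atom = n(e⁻)/n(Mn) = 1.674 / 0.8373 = 2.00 ≈ 2, so the ion is Mn²⁺.

+2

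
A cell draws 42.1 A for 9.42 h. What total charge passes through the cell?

1.43 × 10⁶ C

Q = I·t = 42.10 A × 33912 s = 1.43 × 10⁶ C.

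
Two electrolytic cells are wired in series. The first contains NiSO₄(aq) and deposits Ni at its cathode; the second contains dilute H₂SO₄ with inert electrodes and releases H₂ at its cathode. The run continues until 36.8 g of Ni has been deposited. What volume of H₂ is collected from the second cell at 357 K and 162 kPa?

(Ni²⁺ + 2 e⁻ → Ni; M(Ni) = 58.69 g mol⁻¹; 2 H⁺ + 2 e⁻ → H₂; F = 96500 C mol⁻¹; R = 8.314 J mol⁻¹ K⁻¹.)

n(Ni) = 36.8 / 58.69 = 0.6270 mol, so n(e⁻) = 2 × 0.6270 = 1.254 mol.
The cells are in series, so the same 1.254 mol of electrons passes through the second cell.
2 H⁺ + 2 e⁻ → H₂ — 2 mol e⁻ per mol H₂, so n(H₂) = 1.254/2 = 0.6270 mol.
V = nRT/P = (0.6270 × 8.314 × 357) / (162 × 10³) = 0.0115 m³ = 11.5 L.

11.5 L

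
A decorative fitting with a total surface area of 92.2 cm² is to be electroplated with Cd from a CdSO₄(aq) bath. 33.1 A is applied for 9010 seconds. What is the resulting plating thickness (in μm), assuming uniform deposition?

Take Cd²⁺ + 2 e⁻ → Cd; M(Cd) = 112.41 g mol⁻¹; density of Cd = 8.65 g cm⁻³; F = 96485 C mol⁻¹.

2180 μm

Q = I·t = 33.10 × 9010.0 = 298200 C; n(e⁻) = 3.091 mol.
n(Cd) = n(e⁻)/2 = 1.545 mol, so m = 1.545 × 112.41 = 173.7 g.
Volume = m/ρ = 173.7 / 8.65 = 20.08 cm³.
Thickness = V/A = 20.08 / 92.2 = 0.218 cm = 2180 μm.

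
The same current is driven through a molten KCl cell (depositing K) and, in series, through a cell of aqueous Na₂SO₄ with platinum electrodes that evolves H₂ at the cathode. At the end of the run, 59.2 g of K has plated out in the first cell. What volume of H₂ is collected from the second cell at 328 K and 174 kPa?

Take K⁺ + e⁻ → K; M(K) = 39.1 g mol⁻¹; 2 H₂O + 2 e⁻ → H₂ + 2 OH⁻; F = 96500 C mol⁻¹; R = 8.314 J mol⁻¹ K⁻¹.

11.9 L

n(K) = 59.2 / 39.1 = 1.514 mol, so n(e⁻) = 1 × 1.514 = 1.514 mol.
The cells are in series, so the same 1.514 mol of electrons passes through the second cell.
2 H₂O + 2 e⁻ → H₂ + 2 OH⁻ — 2 mol e⁻ per mol H₂, so n(H₂) = 1.514/2 = 0.7570 mol.
V = nRT/P = (0.7570 × 8.314 × 328) / (174 × 10³) = 0.0119 m³ = 11.9 L.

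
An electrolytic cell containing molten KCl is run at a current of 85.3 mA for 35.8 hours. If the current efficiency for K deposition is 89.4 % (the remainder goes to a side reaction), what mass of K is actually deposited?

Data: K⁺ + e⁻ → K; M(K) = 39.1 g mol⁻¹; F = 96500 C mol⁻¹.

Q = I·t = 0.08530 × 128880 = 10990 C.
n(e⁻) = 10990/96500 = 0.1139 mol; theoretically n(K) = 0.1139/1 = 0.1139 mol, m_theo = 4.454 g.
At 89.4 % efficiency, m_actual = 0.894 × 4.454 = 3.98 g.

3.98 g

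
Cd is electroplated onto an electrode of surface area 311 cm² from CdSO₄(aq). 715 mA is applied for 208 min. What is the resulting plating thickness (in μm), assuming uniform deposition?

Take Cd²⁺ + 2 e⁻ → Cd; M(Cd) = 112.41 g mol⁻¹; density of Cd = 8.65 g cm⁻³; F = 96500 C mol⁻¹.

Q = I·t = 0.7150 × 12480 = 8923 C; n(e⁻) = 0.09247 mol.
n(Cd) = n(e⁻)/2 = 0.04623 mol, so m = 0.04623 × 112.41 = 5.197 g.
Volume = m/ρ = 5.197 / 8.65 = 0.6008 cm³.
Thickness = V/A = 0.6008 / 311 = 0.00193 cm = 19.3 μm.

19.3 μm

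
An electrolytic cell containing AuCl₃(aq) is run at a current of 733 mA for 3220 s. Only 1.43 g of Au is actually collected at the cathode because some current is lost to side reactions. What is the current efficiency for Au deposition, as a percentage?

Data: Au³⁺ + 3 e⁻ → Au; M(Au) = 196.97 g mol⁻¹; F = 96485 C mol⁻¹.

89.0 %

Q = I·t = 0.7330 × 3220.0 = 2360 C; n(e⁻) = 2360/96485 = 0.02446 mol.
Theoretical n(Au) = n(e⁻)/3 = 0.008154 mol, i.e. m_theo = 0.008154 × 196.97 = 1.606 g.
Efficiency = m_actual / m_theo = 1.43 / 1.606 = 89.0 %.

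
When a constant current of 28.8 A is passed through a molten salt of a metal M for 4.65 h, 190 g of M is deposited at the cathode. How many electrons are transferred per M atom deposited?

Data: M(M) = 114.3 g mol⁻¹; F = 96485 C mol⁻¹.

Q = I·t = 28.80 A × 16740 s = 482100 C, so n(e⁻) = 482100/96485 = 4.997 mol.
n(M) deposited = 190 / 114.3 = 1.662 mol.
Electrons per atom = n(e⁻)/n(M) = 4.997 / 1.662 = 3.01 ≈ 3, so the ion is M³⁺.

3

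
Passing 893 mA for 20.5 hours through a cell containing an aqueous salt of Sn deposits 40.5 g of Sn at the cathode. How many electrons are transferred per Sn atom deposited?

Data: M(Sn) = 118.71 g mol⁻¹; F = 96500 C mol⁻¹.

2

Q = I·t = 0.8930 A × 73800 s = 65900 C, so n(e⁻) = 65900/96500 = 0.6829 mol.
n(Sn) deposited = 40.5 / 118.71 = 0.3412 mol.
Electrons per atom = n(e⁻)/n(Sn) = 0.6829 / 0.3412 = 2.00 ≈ 2, so the ion is Sn²⁺.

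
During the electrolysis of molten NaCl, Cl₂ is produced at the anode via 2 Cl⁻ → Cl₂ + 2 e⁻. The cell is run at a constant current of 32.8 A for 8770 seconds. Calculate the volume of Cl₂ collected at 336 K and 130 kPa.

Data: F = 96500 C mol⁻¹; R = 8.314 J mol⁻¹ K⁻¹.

32.0 L

Q = I·t = 32.80 A × 8770.0 s = 287700 C.
n(e⁻) = Q/F = 287700 / 96500 = 2.981 mol.
2 electrons are transferred per Cl₂ molecule, so n(Cl₂) = 2.981 / 2 = 1.490 mol.
V = nRT/P = (1.490 × 8.314 × 336) / (130 × 10³ Pa) = 0.0320 m³ = 32.0 L.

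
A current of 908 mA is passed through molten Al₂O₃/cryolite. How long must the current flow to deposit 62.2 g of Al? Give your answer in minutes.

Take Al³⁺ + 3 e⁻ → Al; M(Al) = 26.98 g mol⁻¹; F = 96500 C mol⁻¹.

12300 min

n(Al) = m/M = 62.2 / 26.98 = 2.305 mol.
Each Al atom requires 3 electrons, so n(e⁻) = 3 × 2.305 = 6.916 mol.
Q = n(e⁻)·F = 6.916 × 96500 = 667400 C.
t = Q/I = 667400 / 0.9080 A = 735000 s = 12300 min.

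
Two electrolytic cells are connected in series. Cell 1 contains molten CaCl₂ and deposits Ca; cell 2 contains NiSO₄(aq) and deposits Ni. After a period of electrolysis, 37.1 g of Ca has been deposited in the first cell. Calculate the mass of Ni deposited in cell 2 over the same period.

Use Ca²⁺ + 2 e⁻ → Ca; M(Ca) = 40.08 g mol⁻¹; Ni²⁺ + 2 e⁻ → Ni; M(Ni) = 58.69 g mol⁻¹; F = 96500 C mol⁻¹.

n(Ca) = 37.1 / 40.08 = 0.9256 mol.
Since Ca²⁺ + 2 e⁻ → Ca, n(e⁻) passed = 2 × 0.9256 = 1.851 mol.
Cells in series carry the same charge, so the same 1.851 mol of electrons passes through cell 2.
Ni²⁺ + 2 e⁻ → Ni, so n(Ni) = 1.851 / 2 = 0.9256 mol.
m(Ni) = 0.9256 × 58.69 = 54.3 g.

54.3 g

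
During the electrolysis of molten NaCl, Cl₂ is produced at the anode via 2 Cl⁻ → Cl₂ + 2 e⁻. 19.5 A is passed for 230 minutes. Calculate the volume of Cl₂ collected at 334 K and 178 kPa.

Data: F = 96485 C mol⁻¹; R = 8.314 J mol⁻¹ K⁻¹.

Q = I·t = 19.50 A × 13800 s = 269100 C.
n(e⁻) = Q/F = 269100 / 96485 = 2.789 mol.
2 electrons are transferred per Cl₂ molecule, so n(Cl₂) = 2.789 / 2 = 1.395 mol.
V = nRT/P = (1.395 × 8.314 × 334) / (178 × 10³ Pa) = 0.0218 m³ = 21.8 L.

21.8 L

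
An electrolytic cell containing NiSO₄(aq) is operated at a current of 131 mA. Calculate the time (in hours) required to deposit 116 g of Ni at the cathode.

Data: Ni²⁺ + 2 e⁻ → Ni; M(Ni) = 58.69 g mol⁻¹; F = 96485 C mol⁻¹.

n(Ni) = m/M = 116 / 58.69 = 1.976 mol.
Each Ni atom requires 2 electrons, so n(e⁻) = 2 × 1.976 = 3.953 mol.
Q = n(e⁻)·F = 3.953 × 96485 = 381400 C.
t = Q/I = 381400 / 0.1310 A = 2911000 s = 809 h.

809 h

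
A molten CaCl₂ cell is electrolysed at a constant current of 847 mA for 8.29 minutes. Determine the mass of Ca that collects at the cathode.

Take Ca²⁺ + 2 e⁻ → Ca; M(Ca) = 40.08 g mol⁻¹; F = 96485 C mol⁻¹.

0.0875 g

Q = I·t = 0.8470 A × 497.40 s = 421.3 C.
n(e⁻) = Q/F = 421.3 / 96485 = 0.004366 mol.
Ca²⁺ + 2 e⁻ → Ca, so n(Ca) = n(e⁻)/2 = 0.002183 mol.
m = n·M = 0.002183 × 40.08 = 0.0875 g.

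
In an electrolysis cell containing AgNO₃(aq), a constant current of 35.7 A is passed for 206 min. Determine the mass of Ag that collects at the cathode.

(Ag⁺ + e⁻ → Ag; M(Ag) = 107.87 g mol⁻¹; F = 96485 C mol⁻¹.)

493 g

Q = I·t = 35.70 A × 12360 s = 441300 C.
n(e⁻) = Q/F = 441300 / 96485 = 4.573 mol.
Ag⁺ + e⁻ → Ag, so n(Ag) = n(e⁻)/1 = 4.573 mol.
m = n·M = 4.573 × 107.87 = 493 g.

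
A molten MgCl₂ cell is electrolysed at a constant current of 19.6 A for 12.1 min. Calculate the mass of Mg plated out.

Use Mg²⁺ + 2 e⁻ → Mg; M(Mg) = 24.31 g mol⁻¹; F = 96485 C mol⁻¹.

Q = I·t = 19.60 A × 726.00 s = 14230 C.
n(e⁻) = Q/F = 14230 / 96485 = 0.1475 mol.
Mg²⁺ + 2 e⁻ → Mg, so n(Mg) = n(e⁻)/2 = 0.07374 mol.
m = n·M = 0.07374 × 24.31 = 1.79 g.

1.79 g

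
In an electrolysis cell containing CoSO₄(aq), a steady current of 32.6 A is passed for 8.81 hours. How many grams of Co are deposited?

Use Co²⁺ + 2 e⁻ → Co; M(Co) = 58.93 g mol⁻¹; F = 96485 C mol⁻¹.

316 g

Q = I·t = 32.60 A × 31716 s = 1034000 C.
n(e⁻) = Q/F = 1034000 / 96485 = 10.72 mol.
Co²⁺ + 2 e⁻ → Co, so n(Co) = n(e⁻)/2 = 5.358 mol.
m = n·M = 5.358 × 58.93 = 316 g.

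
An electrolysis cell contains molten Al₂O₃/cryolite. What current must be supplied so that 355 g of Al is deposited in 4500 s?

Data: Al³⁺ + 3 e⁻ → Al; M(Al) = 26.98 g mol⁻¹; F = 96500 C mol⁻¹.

n(Al) = 355 / 26.98 = 13.16 mol.
n(e⁻) = 3 × 13.16 = 39.47 mol.
Q = n(e⁻)·F = 39.47 × 96500 = 3809000 C.
I = Q/t = 3809000 / 4500.0 s = 846 A.

846 A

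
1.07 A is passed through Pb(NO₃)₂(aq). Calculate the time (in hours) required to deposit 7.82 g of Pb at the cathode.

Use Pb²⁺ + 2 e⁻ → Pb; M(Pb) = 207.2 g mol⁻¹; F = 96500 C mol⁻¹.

1.89 h

n(Pb) = m/M = 7.82 / 207.2 = 0.03774 mol.
Each Pb atom requires 2 electrons, so n(e⁻) = 2 × 0.03774 = 0.07548 mol.
Q = n(e⁻)·F = 0.07548 × 96500 = 7284 C.
t = Q/I = 7284 / 1.070 A = 6808 s = 1.89 h.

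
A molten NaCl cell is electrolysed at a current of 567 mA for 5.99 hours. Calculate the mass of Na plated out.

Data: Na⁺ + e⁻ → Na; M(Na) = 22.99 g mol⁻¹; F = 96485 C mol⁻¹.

2.91 g

Q = I·t = 0.5670 A × 21564 s = 12230 C.
n(e⁻) = Q/F = 12230 / 96485 = 0.1267 mol.
Na⁺ + e⁻ → Na, so n(Na) = n(e⁻)/1 = 0.1267 mol.
m = n·M = 0.1267 × 22.99 = 2.91 g.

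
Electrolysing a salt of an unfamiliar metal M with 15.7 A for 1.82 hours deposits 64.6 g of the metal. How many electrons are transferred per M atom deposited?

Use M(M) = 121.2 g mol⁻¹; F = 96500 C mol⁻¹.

Q = I·t = 15.70 A × 6552.0 s = 102900 C, so n(e⁻) = 102900/96500 = 1.066 mol.
n(M) deposited = 64.6 / 121.2 = 0.5330 mol.
Electrons per atom = n(e⁻)/n(M) = 1.066 / 0.5330 = 2.00 ≈ 2, so the ion is M²⁺.

2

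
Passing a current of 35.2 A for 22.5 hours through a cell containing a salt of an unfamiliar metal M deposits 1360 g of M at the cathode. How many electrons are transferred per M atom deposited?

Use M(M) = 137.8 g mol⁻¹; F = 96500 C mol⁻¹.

3

Q = I·t = 35.20 A × 81000 s = 2851000 C, so n(e⁻) = 2851000/96500 = 29.55 mol.
n(M) deposited = 1360 / 137.8 = 9.869 mol.
Electrons per atom = n(e⁻)/n(M) = 29.55 / 9.869 = 2.99 ≈ 3, so the ion is M³⁺.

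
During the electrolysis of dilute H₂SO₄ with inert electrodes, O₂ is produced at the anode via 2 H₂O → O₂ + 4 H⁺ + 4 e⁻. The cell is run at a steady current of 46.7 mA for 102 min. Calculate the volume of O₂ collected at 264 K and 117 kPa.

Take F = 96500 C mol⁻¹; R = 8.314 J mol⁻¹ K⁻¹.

Q = I·t = 0.04670 A × 6120.0 s = 285.8 C.
n(e⁻) = Q/F = 285.8 / 96500 = 0.002962 mol.
4 electrons are transferred per O₂ molecule, so n(O₂) = 0.002962 / 4 = 0.0007404 mol.
V = nRT/P = (0.0007404 × 8.314 × 264) / (117 × 10³ Pa) = 1.39 × 10⁻⁵ m³ = 0.0139 L.

0.0139 L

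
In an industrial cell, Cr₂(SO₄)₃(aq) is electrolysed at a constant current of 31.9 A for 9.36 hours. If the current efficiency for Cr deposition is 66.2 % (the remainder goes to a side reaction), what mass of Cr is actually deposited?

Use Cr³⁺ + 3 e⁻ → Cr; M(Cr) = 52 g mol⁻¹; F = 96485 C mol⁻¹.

Q = I·t = 31.90 × 33696 = 1075000 C.
n(e⁻) = 1075000/96485 = 11.14 mol; theoretically n(Cr) = 11.14/3 = 3.714 mol, m_theo = 193.1 g.
At 66.2 % efficiency, m_actual = 0.662 × 193.1 = 128 g.

128 g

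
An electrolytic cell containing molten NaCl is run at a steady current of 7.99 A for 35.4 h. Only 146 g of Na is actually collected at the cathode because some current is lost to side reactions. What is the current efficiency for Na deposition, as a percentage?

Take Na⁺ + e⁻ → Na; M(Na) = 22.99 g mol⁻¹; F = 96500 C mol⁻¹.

60.2 %

Q = I·t = 7.990 × 127440 = 1018000 C; n(e⁻) = 1018000/96500 = 10.55 mol.
Theoretical n(Na) = n(e⁻)/1 = 10.55 mol, i.e. m_theo = 10.55 × 22.99 = 242.6 g.
Efficiency = m_actual / m_theo = 146 / 242.6 = 60.2 %.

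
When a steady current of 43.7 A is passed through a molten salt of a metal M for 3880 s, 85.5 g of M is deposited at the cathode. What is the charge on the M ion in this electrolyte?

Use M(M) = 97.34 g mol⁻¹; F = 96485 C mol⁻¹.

+2

Q = I·t = 43.70 A × 3880.0 s = 169600 C, so n(e⁻) = 169600/96485 = 1.757 mol.
n(M) deposited = 85.5 / 97.34 = 0.8784 mol.
Electrons per atom = n(e⁻)/n(M) = 1.757 / 0.8784 = 2.00 ≈ 2, so the ion is M²⁺.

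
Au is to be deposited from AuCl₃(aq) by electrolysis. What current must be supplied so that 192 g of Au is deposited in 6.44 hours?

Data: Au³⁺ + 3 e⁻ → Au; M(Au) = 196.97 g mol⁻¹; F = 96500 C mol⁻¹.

n(Au) = 192 / 196.97 = 0.9748 mol.
n(e⁻) = 3 × 0.9748 = 2.924 mol.
Q = n(e⁻)·F = 2.924 × 96500 = 282200 C.
I = Q/t = 282200 / 23184 s = 12.2 A.

12.2 A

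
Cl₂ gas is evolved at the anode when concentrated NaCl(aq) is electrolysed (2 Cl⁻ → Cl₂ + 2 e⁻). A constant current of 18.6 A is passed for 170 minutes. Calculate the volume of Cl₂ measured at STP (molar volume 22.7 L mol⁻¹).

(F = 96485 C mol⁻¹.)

22.3 L

Q = I·t = 18.60 A × 10200 s = 189700 C.
n(e⁻) = Q/F = 189700 / 96485 = 1.966 mol.
2 electrons are transferred per Cl₂ molecule, so n(Cl₂) = 1.966 / 2 = 0.9832 mol.
V = n × V_m = 0.9832 × 22.7 = 22.3 L.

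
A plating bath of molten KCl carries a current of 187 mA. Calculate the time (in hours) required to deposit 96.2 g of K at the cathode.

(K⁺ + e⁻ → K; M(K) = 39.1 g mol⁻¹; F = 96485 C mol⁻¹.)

353 h

n(K) = m/M = 96.2 / 39.1 = 2.460 mol.
Each K atom requires 1 electron, so n(e⁻) = 1 × 2.460 = 2.460 mol.
Q = n(e⁻)·F = 2.460 × 96485 = 237400 C.
t = Q/I = 237400 / 0.1870 A = 1269000 s = 353 h.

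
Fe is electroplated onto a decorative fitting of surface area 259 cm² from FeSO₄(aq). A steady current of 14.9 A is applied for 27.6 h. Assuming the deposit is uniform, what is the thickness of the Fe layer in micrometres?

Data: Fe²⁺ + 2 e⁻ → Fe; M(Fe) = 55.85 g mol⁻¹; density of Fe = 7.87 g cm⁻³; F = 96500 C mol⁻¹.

2100 μm

Q = I·t = 14.90 × 99360 = 1480000 C; n(e⁻) = 15.34 mol.
n(Fe) = n(e⁻)/2 = 7.671 mol, so m = 7.671 × 55.85 = 428.4 g.
Volume = m/ρ = 428.4 / 7.87 = 54.44 cm³.
Thickness = V/A = 54.44 / 259 = 0.210 cm = 2100 μm.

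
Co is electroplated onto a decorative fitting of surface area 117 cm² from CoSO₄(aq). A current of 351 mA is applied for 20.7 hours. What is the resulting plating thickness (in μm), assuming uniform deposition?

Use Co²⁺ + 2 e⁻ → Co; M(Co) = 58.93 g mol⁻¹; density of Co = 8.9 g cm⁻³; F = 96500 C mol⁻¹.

Q = I·t = 0.3510 × 74520 = 26160 C; n(e⁻) = 0.2711 mol.
n(Co) = n(e⁻)/2 = 0.1355 mol, so m = 0.1355 × 58.93 = 7.987 g.
Volume = m/ρ = 7.987 / 8.9 = 0.8974 cm³.
Thickness = V/A = 0.8974 / 117 = 0.00767 cm = 76.7 μm.

76.7 μm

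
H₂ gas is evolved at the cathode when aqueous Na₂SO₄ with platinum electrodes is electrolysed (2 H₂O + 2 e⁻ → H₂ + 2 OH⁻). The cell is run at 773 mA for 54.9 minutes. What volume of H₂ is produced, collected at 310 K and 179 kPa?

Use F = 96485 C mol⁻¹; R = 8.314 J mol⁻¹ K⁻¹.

0.190 L

Q = I·t = 0.7730 A × 3294.0 s = 2546 C.
n(e⁻) = Q/F = 2546 / 96485 = 0.02639 mol.
2 electrons are transferred per H₂ molecule, so n(H₂) = 0.02639 / 2 = 0.01320 mol.
V = nRT/P = (0.01320 × 8.314 × 310) / (179 × 10³ Pa) = 1.90 × 10⁻⁴ m³ = 0.190 L.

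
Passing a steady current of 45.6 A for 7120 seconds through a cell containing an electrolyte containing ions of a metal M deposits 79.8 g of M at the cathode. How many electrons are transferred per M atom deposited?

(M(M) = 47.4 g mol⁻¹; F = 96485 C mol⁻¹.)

Q = I·t = 45.60 A × 7120.0 s = 324700 C, so n(e⁻) = 324700/96485 = 3.365 mol.
n(M) deposited = 79.8 / 47.4 = 1.684 mol.
Electrons per atom = n(e⁻)/n(M) = 3.365 / 1.684 = 2.00 ≈ 2, so the ion is M²⁺.

2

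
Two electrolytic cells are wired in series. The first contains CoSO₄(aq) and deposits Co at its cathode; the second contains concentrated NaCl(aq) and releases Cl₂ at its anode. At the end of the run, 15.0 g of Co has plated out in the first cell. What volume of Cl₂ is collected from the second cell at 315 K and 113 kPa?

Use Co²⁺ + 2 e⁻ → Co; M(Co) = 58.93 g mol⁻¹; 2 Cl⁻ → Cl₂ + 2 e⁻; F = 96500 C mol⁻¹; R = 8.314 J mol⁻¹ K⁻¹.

n(Co) = 15.0 / 58.93 = 0.2545 mol, so n(e⁻) = 2 × 0.2545 = 0.5091 mol.
The cells are in series, so the same 0.5091 mol of electrons passes through the second cell.
2 Cl⁻ → Cl₂ + 2 e⁻ — 2 mol e⁻ per mol Cl₂, so n(Cl₂) = 0.5091/2 = 0.2545 mol.
V = nRT/P = (0.2545 × 8.314 × 315) / (113 × 10³) = 0.00590 m³ = 5.90 L.

5.90 L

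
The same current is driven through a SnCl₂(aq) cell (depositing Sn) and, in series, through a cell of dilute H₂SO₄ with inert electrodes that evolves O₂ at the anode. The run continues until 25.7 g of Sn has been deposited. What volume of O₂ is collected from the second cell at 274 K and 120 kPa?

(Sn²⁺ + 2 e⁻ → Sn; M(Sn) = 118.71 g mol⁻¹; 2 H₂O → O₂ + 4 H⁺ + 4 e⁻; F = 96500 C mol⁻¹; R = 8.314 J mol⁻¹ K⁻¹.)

2.05 L

n(Sn) = 25.7 / 118.71 = 0.2165 mol, so n(e⁻) = 2 × 0.2165 = 0.4330 mol.
The cells are in series, so the same 0.4330 mol of electrons passes through the second cell.
2 H₂O → O₂ + 4 H⁺ + 4 e⁻ — 4 mol e⁻ per mol O₂, so n(O₂) = 0.4330/4 = 0.1082 mol.
V = nRT/P = (0.1082 × 8.314 × 274) / (120 × 10³) = 0.00205 m³ = 2.05 L.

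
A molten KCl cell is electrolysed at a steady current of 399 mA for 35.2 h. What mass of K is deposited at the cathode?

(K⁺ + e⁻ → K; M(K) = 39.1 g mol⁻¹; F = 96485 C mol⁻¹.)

20.5 g

Q = I·t = 0.3990 A × 126720 s = 50560 C.
n(e⁻) = Q/F = 50560 / 96485 = 0.5240 mol.
K⁺ + e⁻ → K, so n(K) = n(e⁻)/1 = 0.5240 mol.
m = n·M = 0.5240 × 39.1 = 20.5 g.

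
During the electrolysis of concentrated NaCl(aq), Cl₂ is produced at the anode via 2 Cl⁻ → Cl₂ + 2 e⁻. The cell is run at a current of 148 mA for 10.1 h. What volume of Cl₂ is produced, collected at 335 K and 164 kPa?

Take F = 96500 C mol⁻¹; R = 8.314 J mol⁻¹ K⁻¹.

Q = I·t = 0.1480 A × 36360 s = 5381 C.
n(e⁻) = Q/F = 5381 / 96500 = 0.05576 mol.
2 electrons are transferred per Cl₂ molecule, so n(Cl₂) = 0.05576 / 2 = 0.02788 mol.
V = nRT/P = (0.02788 × 8.314 × 335) / (164 × 10³ Pa) = 4.74 × 10⁻⁴ m³ = 0.474 L.

0.474 L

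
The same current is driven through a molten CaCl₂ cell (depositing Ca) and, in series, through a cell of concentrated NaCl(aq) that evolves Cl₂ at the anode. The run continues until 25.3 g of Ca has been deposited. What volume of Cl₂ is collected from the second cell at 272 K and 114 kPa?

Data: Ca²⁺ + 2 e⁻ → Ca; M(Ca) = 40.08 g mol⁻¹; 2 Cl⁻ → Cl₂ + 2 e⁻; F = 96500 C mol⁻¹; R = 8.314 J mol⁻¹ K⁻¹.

12.5 L

n(Ca) = 25.3 / 40.08 = 0.6312 mol, so n(e⁻) = 2 × 0.6312 = 1.262 mol.
The cells are in series, so the same 1.262 mol of electrons passes through the second cell.
2 Cl⁻ → Cl₂ + 2 e⁻ — 2 mol e⁻ per mol Cl₂, so n(Cl₂) = 1.262/2 = 0.6312 mol.
V = nRT/P = (0.6312 × 8.314 × 272) / (114 × 10³) = 0.0125 m³ = 12.5 L.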